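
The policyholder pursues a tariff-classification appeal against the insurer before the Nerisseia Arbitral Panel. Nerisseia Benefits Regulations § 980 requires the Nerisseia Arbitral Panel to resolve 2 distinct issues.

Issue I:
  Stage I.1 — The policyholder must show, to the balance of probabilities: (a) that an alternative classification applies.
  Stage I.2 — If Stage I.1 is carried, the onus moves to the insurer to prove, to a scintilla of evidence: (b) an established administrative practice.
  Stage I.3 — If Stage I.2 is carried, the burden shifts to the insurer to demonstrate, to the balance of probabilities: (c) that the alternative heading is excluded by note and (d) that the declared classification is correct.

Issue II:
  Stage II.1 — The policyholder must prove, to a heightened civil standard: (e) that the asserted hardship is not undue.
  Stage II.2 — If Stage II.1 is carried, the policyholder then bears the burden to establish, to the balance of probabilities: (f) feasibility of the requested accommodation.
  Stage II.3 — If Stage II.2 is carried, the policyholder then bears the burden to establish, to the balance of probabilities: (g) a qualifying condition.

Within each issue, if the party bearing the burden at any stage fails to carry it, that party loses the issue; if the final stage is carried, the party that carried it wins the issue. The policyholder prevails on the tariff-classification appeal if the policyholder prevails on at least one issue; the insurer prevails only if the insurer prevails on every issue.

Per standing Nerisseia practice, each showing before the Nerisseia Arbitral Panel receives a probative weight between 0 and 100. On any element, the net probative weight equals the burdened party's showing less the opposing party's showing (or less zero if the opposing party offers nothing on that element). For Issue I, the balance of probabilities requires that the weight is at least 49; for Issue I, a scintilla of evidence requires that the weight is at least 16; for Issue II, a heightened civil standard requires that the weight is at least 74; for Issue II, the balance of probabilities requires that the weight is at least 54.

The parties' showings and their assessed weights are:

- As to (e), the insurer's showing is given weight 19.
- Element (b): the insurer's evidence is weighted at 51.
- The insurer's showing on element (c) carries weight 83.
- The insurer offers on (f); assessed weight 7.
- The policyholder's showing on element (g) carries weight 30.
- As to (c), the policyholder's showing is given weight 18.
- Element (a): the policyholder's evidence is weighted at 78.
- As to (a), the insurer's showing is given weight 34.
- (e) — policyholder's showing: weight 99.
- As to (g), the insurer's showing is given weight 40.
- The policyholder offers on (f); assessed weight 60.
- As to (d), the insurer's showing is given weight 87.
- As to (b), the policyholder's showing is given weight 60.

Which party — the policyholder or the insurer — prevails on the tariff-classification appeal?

— Issue I —
Stage I.1 (policyholder, the balance of probabilities, weight is at least 49): (a) net 78−34=44 < 49 — fails.
  The policyholder does not carry Stage I.1.
So the insurer prevails on this issue.
— Issue II —
At Stage II.1 the policyholder must meet a heightened civil standard (weight is at least 74): on (e) the weight is 99 less the opposing 19 gives net 80, which does reach 74, so (e) meets the standard.
  All elements met. The policyholder retains the burden for Stage II.2.
At Stage II.2 the policyholder must meet the balance of probabilities (weight is at least 54): on (f) the weight is 60 less the opposing 7 gives net 53, < 54, so (f) does not meet the standard.
  The policyholder does not carry Stage II.2.
So the insurer prevails on this issue.
Per-issue: Issue I → insurer; Issue II → insurer. The policyholder must prevail on at least one issue; overall, the insurer prevails.

insurer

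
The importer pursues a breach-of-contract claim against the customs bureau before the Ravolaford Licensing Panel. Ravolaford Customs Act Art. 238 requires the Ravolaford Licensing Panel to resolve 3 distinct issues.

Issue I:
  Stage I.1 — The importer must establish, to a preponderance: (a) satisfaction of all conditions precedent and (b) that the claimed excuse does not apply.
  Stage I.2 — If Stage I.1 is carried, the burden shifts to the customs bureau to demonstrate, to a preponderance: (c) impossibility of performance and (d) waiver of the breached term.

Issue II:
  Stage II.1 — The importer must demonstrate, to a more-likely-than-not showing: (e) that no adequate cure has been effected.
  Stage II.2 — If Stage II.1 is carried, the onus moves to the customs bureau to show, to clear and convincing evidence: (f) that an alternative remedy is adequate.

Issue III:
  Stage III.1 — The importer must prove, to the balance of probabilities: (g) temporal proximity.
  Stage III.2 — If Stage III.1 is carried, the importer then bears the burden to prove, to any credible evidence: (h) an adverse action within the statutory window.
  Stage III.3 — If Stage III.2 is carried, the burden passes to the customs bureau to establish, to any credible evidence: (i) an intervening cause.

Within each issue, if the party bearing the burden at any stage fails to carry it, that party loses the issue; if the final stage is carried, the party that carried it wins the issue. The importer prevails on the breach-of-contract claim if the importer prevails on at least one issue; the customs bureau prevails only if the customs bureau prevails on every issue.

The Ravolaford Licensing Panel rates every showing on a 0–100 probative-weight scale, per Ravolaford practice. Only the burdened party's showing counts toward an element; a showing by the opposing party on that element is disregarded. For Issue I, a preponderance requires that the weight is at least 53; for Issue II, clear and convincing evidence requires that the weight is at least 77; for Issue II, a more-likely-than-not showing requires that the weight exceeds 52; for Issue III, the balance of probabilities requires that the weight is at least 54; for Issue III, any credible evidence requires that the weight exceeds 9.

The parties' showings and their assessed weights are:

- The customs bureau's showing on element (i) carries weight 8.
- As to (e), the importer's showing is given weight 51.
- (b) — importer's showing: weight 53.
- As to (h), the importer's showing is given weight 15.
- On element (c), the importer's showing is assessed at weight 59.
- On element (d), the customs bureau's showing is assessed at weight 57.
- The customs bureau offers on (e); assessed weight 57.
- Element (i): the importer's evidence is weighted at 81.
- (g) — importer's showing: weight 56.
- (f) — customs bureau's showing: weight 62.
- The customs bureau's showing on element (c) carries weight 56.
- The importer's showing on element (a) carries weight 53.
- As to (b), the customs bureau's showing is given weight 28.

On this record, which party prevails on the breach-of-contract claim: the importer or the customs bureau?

importer

— Issue I —
At Stage I.1 the importer must meet a preponderance (weight is at least 53): on (a) the weight is 53, which does reach 53, so (a) meets the standard; on (b) the weight is 53 (the customs bureau's 28 is given no effect), which does reach 53, so (b) meets the standard.
  All elements met. The burden passes to the customs bureau.
At Stage I.2 the customs bureau must meet a preponderance (weight is at least 53): on (c) the weight is 56 (the importer's 59 is given no effect), which does reach 53, so (c) meets the standard; on (d) the weight is 57, which does reach 53, so (d) meets the standard.
  All elements met at the final stage.
Every stage carried; the customs bureau prevails on this issue.
— Issue II —
Stage II.1 (importer, a more-likely-than-not showing, weight exceeds 52): (e) 51 (customs bureau's 57 disregarded) ≤ 52 — fails.
  Not every element is met, so the importer fails to carry Stage II.1.
The analysis ends at Stage II.1; the customs bureau prevails on this issue.
— Issue III —
At Stage III.1 the importer must meet the balance of probabilities (weight is at least 54): on (g) the weight is 56, ≥ 54, so (g) meets the standard.
  Stage III.1 is satisfied; the importer continues to bear the burden.
At Stage III.2 the importer must meet any credible evidence (weight exceeds 9): on (h) the weight is 15, which does exceed 9, so (h) meets the standard.
  The importer carries Stage III.2; the customs bureau now bears the burden.
At Stage III.3 the customs bureau must meet any credible evidence (weight exceeds 9): on (i) the weight is 8 (the importer's 81 is given no effect), which does not exceed 9, so (i) does not meet the standard.
  Stage III.3 not carried; the customs bureau fails its burden.
The analysis ends at Stage III.3; the importer prevails on this issue.
Per-issue: Issue I → customs bureau; Issue II → customs bureau; Issue III → importer. The importer must prevail on at least one issue; overall, the importer prevails.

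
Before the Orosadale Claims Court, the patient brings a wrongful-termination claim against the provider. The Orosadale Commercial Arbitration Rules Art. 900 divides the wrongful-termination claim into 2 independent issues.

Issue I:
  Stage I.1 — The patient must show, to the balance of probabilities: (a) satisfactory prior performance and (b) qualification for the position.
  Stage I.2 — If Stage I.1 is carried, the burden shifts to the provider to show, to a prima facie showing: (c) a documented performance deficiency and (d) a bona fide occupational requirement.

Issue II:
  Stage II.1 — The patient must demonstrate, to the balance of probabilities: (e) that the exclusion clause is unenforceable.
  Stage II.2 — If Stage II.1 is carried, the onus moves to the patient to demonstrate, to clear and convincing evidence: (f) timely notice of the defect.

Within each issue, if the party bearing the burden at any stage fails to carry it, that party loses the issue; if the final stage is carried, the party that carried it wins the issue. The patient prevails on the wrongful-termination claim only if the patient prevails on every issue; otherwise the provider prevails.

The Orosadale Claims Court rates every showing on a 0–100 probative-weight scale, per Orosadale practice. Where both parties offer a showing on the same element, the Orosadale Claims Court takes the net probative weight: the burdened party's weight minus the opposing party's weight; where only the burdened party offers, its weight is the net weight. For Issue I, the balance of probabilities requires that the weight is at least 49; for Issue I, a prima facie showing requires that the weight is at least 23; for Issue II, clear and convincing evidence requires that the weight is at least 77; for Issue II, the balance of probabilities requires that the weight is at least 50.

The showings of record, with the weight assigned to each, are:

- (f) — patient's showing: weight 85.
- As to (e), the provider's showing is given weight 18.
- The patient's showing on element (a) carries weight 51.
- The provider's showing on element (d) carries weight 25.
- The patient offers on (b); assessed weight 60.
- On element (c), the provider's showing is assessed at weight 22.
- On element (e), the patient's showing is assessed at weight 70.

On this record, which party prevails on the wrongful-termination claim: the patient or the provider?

— Issue I —
Stage I.1 — burden on patient; standard: the balance of probabilities (weight is at least 49).
    (a): 51 ≥ 49 [met]
    (b): 60 ≥ 49 [met]
  Stage I.1 carried; the burden shifts to the provider.
Stage I.2 — burden on provider; standard: a prima facie showing (weight is at least 23).
    (c): 22 < 23 [not met]
    (d): 25 ≥ 23 [met]
  Not every element is met, so the provider fails to carry Stage I.2.
The patient prevails on this issue.
— Issue II —
Stage II.1 (patient, the balance of probabilities, weight is at least 50): (e) net 70−18=52 ≥ 50 — meets.
  All elements met. The patient retains the burden for Stage II.2.
Stage II.2 (patient, clear and convincing evidence, weight is at least 77): (f) 85 ≥ 77 — meets.
  All elements met at the final stage.
Every stage carried; the patient prevails on this issue.
Per-issue: Issue I → patient; Issue II → patient. The patient must prevail on every issue; overall, the patient prevails.

patient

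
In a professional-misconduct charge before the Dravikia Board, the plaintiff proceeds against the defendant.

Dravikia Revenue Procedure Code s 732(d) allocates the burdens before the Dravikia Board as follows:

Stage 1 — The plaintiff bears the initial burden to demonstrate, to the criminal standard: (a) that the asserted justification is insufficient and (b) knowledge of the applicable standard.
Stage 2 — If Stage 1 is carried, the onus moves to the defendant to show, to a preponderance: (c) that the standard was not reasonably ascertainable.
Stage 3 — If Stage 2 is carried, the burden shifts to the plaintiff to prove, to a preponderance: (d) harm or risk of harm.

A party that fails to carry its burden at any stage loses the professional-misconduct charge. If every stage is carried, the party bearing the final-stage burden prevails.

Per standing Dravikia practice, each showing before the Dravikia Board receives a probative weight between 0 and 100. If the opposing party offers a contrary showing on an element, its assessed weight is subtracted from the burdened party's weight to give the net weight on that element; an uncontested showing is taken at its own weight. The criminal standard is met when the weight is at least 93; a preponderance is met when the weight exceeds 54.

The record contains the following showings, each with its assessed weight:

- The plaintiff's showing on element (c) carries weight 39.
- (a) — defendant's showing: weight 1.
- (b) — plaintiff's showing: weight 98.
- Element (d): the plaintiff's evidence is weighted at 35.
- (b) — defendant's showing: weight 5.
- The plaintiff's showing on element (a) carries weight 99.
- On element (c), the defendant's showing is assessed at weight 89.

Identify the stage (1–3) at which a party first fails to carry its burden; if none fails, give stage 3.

stage 2

Stage 1 (plaintiff, the criminal standard, weight is at least 93): (a) net 99−1=98 ≥ 93 — meets; (b) net 98−5=93 ≥ 93 — meets.
  Stage 1 carried; the burden shifts to the defendant.
Stage 2 (defendant, a preponderance, weight exceeds 54): (c) net 89−39=50 ≤ 54 — fails.
  Not every element is met, so the defendant fails to carry Stage 2.
The plaintiff prevails.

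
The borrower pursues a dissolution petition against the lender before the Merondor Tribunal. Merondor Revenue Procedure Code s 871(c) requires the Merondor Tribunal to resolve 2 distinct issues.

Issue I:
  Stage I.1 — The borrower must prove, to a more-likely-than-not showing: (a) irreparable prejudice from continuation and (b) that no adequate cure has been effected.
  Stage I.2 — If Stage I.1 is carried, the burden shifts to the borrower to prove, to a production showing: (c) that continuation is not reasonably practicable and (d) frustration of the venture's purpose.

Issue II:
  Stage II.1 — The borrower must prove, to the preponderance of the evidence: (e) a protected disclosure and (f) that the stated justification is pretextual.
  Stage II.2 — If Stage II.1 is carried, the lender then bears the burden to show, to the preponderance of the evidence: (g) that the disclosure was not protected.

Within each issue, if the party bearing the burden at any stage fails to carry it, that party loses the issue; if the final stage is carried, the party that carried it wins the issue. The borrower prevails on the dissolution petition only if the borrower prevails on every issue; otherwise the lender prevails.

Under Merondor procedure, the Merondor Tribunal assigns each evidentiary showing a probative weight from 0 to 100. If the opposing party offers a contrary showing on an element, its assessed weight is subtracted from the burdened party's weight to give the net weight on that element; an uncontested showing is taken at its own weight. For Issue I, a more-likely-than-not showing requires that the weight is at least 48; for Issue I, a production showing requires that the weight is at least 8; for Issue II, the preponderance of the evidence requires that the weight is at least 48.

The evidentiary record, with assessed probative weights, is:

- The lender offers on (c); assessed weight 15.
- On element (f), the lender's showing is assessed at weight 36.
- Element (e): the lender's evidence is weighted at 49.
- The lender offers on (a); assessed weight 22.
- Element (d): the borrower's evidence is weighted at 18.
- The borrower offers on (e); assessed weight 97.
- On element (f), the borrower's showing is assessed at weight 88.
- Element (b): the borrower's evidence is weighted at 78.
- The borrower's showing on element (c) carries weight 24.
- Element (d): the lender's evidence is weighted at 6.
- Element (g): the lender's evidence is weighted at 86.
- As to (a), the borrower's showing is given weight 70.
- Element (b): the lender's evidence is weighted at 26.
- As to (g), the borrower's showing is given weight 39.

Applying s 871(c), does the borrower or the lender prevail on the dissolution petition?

borrower

— Issue I —
Stage I.1 — burden on borrower; standard: a more-likely-than-not showing (weight is at least 48).
    (a): 70 − 22 = 48 ≥ 48 [met]
    (b): 78 − 26 = 52 ≥ 48 [met]
  All elements met. The borrower retains the burden for Stage I.2.
Stage I.2 — burden on borrower; standard: a production showing (weight is at least 8).
    (c): 24 − 15 = 9 ≥ 8 [met]
    (d): 18 − 6 = 12 ≥ 8 [met]
  All elements met at the final stage.
With every stage satisfied, the borrower prevails on this issue.
— Issue II —
Stage II.1 (borrower, the preponderance of the evidence, weight is at least 48): (e) net 97−49=48 ≥ 48 — meets; (f) net 88−36=52 ≥ 48 — meets.
  Stage II.1 is satisfied; the onus moves to the lender.
Stage II.2 (lender, the preponderance of the evidence, weight is at least 48): (g) net 86−39=47 < 48 — fails.
  Not every element is met, so the lender fails to carry Stage II.2.
So the borrower prevails on this issue.
Per-issue: Issue I → borrower; Issue II → borrower. The borrower must prevail on every issue; overall, the borrower prevails.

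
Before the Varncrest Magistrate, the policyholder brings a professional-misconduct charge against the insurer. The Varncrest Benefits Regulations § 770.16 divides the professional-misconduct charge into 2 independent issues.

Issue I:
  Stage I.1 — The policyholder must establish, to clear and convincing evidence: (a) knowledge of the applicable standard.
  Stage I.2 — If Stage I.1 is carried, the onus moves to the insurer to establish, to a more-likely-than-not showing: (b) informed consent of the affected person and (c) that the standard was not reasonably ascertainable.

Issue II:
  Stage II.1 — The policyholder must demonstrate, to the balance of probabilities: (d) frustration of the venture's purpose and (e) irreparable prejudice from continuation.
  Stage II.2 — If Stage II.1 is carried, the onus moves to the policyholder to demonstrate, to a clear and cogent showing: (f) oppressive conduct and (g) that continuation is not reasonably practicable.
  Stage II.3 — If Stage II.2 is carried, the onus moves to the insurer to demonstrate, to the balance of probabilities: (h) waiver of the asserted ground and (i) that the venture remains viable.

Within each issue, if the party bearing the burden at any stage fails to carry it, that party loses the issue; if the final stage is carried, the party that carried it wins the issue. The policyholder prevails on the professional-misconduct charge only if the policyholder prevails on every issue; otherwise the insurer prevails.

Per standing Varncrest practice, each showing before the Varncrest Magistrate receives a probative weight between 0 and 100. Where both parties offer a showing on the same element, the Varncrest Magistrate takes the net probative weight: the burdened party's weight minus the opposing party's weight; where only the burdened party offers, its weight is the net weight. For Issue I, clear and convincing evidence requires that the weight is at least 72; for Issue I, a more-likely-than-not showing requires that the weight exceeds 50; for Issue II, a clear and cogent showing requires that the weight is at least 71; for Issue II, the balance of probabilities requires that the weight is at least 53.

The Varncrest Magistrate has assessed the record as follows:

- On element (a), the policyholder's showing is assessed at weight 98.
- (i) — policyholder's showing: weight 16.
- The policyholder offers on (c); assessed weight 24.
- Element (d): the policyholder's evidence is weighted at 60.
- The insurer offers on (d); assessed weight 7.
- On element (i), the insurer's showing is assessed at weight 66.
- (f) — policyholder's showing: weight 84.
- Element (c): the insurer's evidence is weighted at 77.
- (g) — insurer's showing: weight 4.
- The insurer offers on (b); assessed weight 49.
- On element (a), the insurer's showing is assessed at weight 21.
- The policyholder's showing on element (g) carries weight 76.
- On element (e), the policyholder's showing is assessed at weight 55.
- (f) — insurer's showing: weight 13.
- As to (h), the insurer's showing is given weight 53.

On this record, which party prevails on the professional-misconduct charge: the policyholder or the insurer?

— Issue I —
Stage I.1 — burden on policyholder; standard: clear and convincing evidence (weight is at least 72).
    (a): 98 − 21 = 77 ≥ 72 [met]
  All elements met. The burden passes to the insurer.
Stage I.2 — burden on insurer; standard: a more-likely-than-not showing (weight exceeds 50).
    (b): 49 ≤ 50 [not met]
    (c): 77 − 24 = 53 > 50 [met]
  Not every element is met, so the insurer fails to carry Stage I.2.
The policyholder prevails on this issue.
— Issue II —
At Stage II.1 the policyholder must meet the balance of probabilities (weight is at least 53): on (d) the weight is 60 less the opposing 7 gives net 53, which does reach 53, so (d) meets the standard; on (e) the weight is 55, which does reach 53, so (e) meets the standard.
  Stage II.1 carried; the burden remains with the policyholder.
At Stage II.2 the policyholder must meet a clear and cogent showing (weight is at least 71): on (f) the weight is 84 less the opposing 13 gives net 71, which does reach 71, so (f) meets the standard; on (g) the weight is 76 less the opposing 4 gives net 72, ≥ 71, so (g) meets the standard.
  Stage II.2 carried; the burden shifts to the insurer.
At Stage II.3 the insurer must meet the balance of probabilities (weight is at least 53): on (h) the weight is 53, ≥ 53, so (h) meets the standard; on (i) the weight is 66 less the opposing 16 gives net 50, < 53, so (i) does not meet the standard.
  Not every element is met, so the insurer fails to carry Stage II.3.
The policyholder prevails on this issue.
Per-issue: Issue I → policyholder; Issue II → policyholder. The policyholder must prevail on every issue; overall, the policyholder prevails.

policyholder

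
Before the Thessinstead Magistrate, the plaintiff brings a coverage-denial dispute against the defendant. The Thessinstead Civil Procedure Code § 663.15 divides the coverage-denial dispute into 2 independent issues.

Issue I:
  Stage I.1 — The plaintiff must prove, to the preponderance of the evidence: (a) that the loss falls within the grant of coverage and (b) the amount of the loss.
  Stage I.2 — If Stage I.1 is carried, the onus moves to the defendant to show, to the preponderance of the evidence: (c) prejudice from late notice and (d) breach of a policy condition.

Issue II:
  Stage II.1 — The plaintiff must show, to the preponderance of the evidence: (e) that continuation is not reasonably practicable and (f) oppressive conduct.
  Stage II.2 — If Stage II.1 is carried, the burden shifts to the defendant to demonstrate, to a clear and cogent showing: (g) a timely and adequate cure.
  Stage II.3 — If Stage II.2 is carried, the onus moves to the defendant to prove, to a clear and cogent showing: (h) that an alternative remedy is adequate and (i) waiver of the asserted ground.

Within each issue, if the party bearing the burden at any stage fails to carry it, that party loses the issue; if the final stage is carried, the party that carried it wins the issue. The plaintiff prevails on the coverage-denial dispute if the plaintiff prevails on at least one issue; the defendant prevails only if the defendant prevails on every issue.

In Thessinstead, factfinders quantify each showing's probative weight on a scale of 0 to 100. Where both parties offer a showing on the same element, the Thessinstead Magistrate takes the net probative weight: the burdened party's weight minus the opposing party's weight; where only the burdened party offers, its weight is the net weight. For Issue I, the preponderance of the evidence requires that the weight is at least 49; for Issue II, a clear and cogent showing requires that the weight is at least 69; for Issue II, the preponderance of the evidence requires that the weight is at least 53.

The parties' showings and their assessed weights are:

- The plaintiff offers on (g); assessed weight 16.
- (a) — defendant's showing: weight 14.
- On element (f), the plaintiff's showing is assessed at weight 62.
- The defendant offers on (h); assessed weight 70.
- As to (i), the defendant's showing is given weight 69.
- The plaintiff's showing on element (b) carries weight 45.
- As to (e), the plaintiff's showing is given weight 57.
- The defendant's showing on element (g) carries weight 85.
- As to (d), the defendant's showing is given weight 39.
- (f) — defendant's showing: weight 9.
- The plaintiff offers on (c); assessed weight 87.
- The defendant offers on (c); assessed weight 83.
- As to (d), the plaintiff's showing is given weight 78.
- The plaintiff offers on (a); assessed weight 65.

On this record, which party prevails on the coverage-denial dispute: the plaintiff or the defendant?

defendant

— Issue I —
Stage I.1 (plaintiff, the preponderance of the evidence, weight is at least 49): (a) net 65−14=51 ≥ 49 — meets; (b) 45 < 49 — fails.
  Stage I.1 not carried; the plaintiff fails its burden.
The analysis ends at Stage I.1; the defendant prevails on this issue.
— Issue II —
At Stage II.1 the plaintiff must meet the preponderance of the evidence (weight is at least 53): on (e) the weight is 57, ≥ 53, so (e) meets the standard; on (f) the weight is 62 less the opposing 9 gives net 53, ≥ 53, so (f) meets the standard.
  Stage II.1 carried; the burden shifts to the defendant.
At Stage II.2 the defendant must meet a clear and cogent showing (weight is at least 69): on (g) the weight is 85 less the opposing 16 gives net 69, which does reach 69, so (g) meets the standard.
  Stage II.2 carried; the burden remains with the defendant.
At Stage II.3 the defendant must meet a clear and cogent showing (weight is at least 69): on (h) the weight is 70, which does reach 69, so (h) meets the standard; on (i) the weight is 69, ≥ 69, so (i) meets the standard.
  All elements met at the final stage.
With every stage satisfied, the defendant prevails on this issue.
Per-issue: Issue I → defendant; Issue II → defendant. The plaintiff must prevail on at least one issue; overall, the defendant prevails.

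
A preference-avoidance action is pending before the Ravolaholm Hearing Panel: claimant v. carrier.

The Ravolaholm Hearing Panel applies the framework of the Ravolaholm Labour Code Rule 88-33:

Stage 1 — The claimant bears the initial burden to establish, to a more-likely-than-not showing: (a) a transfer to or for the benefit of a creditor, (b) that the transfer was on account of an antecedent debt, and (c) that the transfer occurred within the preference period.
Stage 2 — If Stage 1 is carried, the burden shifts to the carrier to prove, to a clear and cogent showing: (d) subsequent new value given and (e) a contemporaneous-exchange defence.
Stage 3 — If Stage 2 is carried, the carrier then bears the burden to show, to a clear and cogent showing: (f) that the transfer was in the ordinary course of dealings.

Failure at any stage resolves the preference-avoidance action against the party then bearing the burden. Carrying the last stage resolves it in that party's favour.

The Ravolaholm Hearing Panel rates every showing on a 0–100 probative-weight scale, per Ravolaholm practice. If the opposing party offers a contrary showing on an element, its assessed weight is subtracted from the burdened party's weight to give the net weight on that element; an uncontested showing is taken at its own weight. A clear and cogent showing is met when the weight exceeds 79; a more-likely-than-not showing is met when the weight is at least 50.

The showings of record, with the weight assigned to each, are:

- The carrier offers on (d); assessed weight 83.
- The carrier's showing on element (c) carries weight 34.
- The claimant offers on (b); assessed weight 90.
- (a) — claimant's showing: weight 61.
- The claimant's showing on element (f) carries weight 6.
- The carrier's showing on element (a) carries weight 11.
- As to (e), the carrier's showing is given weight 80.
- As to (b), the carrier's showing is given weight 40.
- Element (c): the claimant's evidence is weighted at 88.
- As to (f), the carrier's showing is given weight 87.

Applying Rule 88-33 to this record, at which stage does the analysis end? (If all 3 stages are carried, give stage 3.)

At Stage 1 the claimant must meet a more-likely-than-not showing (weight is at least 50): on (a) the weight is 61 less the opposing 11 gives net 50, ≥ 50, so (a) meets the standard; on (b) the weight is 90 less the opposing 40 gives net 50, ≥ 50, so (b) meets the standard; on (c) the weight is 88 less the opposing 34 gives net 54, which does reach 50, so (c) meets the standard.
  Stage 1 carried; the burden shifts to the carrier.
At Stage 2 the carrier must meet a clear and cogent showing (weight exceeds 79): on (d) the weight is 83, > 79, so (d) meets the standard; on (e) the weight is 80, which does exceed 79, so (e) meets the standard.
  Stage 2 is satisfied; the carrier continues to bear the burden.
At Stage 3 the carrier must meet a clear and cogent showing (weight exceeds 79): on (f) the weight is 87 less the opposing 6 gives net 81, which does exceed 79, so (f) meets the standard.
  The carrier carries the last stage.
Every stage carried; the carrier prevails.

stage 3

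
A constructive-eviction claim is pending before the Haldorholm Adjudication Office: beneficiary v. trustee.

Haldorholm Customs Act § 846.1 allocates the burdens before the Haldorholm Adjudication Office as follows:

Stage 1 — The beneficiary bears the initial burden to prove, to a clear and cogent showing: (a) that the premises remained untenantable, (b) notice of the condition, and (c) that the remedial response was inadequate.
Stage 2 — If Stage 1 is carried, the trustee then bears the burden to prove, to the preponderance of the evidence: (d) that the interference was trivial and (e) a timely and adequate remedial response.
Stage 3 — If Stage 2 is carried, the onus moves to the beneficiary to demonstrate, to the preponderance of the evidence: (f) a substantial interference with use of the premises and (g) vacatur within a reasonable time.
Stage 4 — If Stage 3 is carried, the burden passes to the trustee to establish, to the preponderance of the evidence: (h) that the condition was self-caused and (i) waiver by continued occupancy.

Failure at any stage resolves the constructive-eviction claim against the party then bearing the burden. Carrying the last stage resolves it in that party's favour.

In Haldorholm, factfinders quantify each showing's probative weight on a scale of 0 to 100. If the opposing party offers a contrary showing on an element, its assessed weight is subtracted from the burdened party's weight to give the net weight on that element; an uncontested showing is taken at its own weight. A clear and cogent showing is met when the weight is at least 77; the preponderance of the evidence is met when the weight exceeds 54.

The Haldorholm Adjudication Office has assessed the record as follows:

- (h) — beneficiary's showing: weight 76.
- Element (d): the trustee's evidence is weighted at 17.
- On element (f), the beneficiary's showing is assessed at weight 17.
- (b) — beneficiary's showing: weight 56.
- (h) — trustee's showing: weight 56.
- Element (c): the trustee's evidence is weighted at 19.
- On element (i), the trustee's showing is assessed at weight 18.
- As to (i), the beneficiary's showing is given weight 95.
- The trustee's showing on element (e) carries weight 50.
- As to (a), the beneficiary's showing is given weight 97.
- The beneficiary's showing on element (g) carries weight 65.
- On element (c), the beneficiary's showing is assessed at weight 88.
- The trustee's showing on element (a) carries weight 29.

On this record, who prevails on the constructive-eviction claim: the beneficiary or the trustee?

Stage 1 — burden on beneficiary; standard: a clear and cogent showing (weight is at least 77).
    (a): 97 − 29 = 68 < 77 [not met]
    (b): 56 < 77 [not met]
    (c): 88 − 19 = 69 < 77 [not met]
  Stage 1 not carried; the beneficiary fails its burden.
The trustee prevails.

trustee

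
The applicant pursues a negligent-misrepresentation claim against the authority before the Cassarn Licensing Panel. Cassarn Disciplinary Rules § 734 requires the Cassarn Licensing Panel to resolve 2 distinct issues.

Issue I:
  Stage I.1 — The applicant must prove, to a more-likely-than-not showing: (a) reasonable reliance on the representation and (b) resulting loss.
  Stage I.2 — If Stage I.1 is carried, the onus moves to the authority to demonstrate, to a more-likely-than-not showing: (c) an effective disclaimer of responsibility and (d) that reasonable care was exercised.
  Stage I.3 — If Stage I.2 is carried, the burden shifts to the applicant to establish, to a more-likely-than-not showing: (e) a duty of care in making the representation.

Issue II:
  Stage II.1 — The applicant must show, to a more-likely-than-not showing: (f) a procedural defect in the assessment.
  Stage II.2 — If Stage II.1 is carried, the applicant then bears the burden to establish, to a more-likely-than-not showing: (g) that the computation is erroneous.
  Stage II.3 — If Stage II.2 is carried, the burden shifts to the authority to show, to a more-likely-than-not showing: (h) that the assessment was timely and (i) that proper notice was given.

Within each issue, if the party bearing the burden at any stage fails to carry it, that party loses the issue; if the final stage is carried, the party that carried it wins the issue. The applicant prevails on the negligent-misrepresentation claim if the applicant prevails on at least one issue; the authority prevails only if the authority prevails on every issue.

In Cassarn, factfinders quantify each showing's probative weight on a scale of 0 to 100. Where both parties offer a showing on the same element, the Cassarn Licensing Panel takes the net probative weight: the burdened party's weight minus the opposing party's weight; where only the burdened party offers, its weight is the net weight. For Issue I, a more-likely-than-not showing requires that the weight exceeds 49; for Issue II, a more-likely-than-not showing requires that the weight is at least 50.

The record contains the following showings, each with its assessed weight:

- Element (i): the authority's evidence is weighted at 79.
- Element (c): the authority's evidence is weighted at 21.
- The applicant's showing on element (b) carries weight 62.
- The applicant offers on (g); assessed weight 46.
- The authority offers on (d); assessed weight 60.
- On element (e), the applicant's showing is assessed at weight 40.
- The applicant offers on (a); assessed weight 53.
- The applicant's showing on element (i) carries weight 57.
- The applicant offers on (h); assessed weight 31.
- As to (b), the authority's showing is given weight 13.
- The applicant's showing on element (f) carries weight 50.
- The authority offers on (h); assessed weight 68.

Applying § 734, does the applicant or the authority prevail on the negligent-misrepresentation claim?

— Issue I —
At Stage I.1 the applicant must meet a more-likely-than-not showing (weight exceeds 49): on (a) the weight is 53, > 49, so (a) meets the standard; on (b) the weight is 62 less the opposing 13 gives net 49, ≤ 49, so (b) does not meet the standard.
  Not every element is met, so the applicant fails to carry Stage I.1.
The analysis ends at Stage I.1; the authority prevails on this issue.
— Issue II —
At Stage II.1 the applicant must meet a more-likely-than-not showing (weight is at least 50): on (f) the weight is 50, ≥ 50, so (f) meets the standard.
  Stage II.1 is satisfied; the applicant continues to bear the burden.
At Stage II.2 the applicant must meet a more-likely-than-not showing (weight is at least 50): on (g) the weight is 46, which does not reach 50, so (g) does not meet the standard.
  Not every element is met, so the applicant fails to carry Stage II.2.
The authority prevails on this issue.
Per-issue: Issue I → authority; Issue II → authority. The applicant must prevail on at least one issue; overall, the authority prevails.

authority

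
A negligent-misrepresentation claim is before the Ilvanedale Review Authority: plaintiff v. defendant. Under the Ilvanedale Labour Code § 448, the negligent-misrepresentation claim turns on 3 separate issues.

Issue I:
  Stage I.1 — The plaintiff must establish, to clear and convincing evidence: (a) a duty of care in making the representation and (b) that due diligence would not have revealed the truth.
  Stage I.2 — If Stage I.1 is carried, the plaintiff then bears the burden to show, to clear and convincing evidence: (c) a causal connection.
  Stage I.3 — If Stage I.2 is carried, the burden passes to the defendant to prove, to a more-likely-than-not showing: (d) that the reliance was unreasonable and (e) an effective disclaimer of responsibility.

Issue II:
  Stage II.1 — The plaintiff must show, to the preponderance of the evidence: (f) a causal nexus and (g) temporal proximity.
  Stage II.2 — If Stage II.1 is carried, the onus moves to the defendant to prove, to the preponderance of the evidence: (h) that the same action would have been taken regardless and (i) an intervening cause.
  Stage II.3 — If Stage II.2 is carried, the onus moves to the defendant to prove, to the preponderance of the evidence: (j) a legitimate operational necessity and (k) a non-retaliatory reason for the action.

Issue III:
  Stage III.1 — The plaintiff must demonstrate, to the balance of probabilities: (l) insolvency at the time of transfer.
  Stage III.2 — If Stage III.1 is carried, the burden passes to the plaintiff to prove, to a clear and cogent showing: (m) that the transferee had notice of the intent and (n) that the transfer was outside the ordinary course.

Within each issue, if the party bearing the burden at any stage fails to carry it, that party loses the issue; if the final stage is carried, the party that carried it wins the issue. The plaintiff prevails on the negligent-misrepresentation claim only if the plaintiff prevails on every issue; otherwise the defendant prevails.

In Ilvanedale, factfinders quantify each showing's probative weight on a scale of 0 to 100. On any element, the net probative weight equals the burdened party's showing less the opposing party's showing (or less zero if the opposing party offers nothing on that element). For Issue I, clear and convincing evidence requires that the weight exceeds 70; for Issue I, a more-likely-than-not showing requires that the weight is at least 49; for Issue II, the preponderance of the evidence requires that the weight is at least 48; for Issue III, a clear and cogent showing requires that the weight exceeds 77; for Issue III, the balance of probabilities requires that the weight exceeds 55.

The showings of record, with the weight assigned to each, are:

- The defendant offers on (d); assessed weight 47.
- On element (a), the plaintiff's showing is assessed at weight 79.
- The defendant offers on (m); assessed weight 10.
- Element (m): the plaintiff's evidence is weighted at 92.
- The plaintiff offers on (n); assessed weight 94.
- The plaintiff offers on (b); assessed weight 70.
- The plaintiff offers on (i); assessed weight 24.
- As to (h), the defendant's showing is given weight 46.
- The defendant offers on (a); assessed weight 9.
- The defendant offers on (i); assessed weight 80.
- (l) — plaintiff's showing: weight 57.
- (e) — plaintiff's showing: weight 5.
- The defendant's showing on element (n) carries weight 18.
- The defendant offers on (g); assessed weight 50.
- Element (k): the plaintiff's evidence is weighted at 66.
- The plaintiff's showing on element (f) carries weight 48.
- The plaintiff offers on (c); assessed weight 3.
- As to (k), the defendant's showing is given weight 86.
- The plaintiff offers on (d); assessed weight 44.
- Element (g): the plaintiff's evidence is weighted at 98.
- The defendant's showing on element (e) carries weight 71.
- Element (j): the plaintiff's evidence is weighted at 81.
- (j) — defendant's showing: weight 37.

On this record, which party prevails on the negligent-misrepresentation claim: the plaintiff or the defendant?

defendant

— Issue I —
At Stage I.1 the plaintiff must meet clear and convincing evidence (weight exceeds 70): on (a) the weight is 79 less the opposing 9 gives net 70, which does not exceed 70, so (a) does not meet the standard; on (b) the weight is 70, which does not exceed 70, so (b) does not meet the standard.
  Not every element is met, so the plaintiff fails to carry Stage I.1.
The analysis ends at Stage I.1; the defendant prevails on this issue.
— Issue II —
Stage II.1 — burden on plaintiff; standard: the preponderance of the evidence (weight is at least 48).
    (f): 48 ≥ 48 [met]
    (g): 98 − 50 = 48 ≥ 48 [met]
  All elements met. The burden passes to the defendant.
Stage II.2 — burden on defendant; standard: the preponderance of the evidence (weight is at least 48).
    (h): 46 < 48 [not met]
    (i): 80 − 24 = 56 ≥ 48 [met]
  Stage II.2 not carried; the defendant fails its burden.
So the plaintiff prevails on this issue.
— Issue III —
Stage III.1 — burden on plaintiff; standard: the balance of probabilities (weight exceeds 55).
    (l): 57 > 55 [met]
  All elements met. The plaintiff retains the burden for Stage III.2.
Stage III.2 — burden on plaintiff; standard: a clear and cogent showing (weight exceeds 77).
    (m): 92 − 10 = 82 > 77 [met]
    (n): 94 − 18 = 76 ≤ 77 [not met]
  The plaintiff does not carry Stage III.2.
The analysis ends at Stage III.2; the defendant prevails on this issue.
Per-issue: Issue I → defendant; Issue II → plaintiff; Issue III → defendant. The plaintiff must prevail on every issue; overall, the defendant prevails.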